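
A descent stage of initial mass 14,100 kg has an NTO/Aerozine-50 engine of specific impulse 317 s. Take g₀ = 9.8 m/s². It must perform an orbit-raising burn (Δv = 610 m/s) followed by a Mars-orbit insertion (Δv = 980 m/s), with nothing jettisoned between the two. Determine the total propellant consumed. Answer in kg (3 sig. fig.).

total propellant consumed ≈ 5650 kg

v_e = Isp · g₀ = 317 × 9.8 = 3106.6 m/s.
After the first burn: m = 14100 × exp(−610/3106.6) = 14100 × 0.82172 = 11,586.3 kg.
After the second burn: m = 11,586.3 × exp(−980/3106.6) = 11,586.3 × 0.72946 = 8,451.74 kg.
Total propellant = m₀ − m_final = 14100 − 8,451.74 = 5,648.26 kg.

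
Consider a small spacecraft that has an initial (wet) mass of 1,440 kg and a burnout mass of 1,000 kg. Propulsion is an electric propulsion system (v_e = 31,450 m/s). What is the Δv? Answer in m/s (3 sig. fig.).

Rocket equation: Δv = v_e · ln(m₀/m_f) = 31450.0 × ln(1.44) = 31450.0 × 0.3646 ≈ 11468.0 m/s.

Δv ≈ 11500 m/s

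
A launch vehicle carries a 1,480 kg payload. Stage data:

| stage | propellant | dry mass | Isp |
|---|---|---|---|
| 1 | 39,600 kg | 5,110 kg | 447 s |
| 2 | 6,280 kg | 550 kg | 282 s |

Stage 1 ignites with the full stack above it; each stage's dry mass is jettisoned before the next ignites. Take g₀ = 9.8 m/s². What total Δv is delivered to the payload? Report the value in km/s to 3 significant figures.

Ignition mass of stage 1 = 39,600+5,110 + 6,280+550 + 1,480 = 53,020 kg.
Stage 1: m₀ = 53,020 kg, m_f = 53,020 − 39,600 = 13,420 kg; Δv = 447×9.8×ln(3.951) = 4380.6×1.3739 ≈ 6019 m/s.
Stage 2: m₀ = 8,310 kg, m_f = 8,310 − 6,280 = 2,030 kg; Δv = 282×9.8×ln(4.094) = 2763.6×1.4094 ≈ 3895 m/s.
Total Δv = 6019 + 3895 = 9914 m/s.

Δv ≈ 9.91 km/s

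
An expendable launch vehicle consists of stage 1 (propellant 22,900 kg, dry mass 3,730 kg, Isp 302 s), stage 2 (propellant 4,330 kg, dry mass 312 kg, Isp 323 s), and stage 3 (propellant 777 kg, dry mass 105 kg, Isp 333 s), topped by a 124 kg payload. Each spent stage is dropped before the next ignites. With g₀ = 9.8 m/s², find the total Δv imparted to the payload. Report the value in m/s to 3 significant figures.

Ignition mass of stage 1 = 22,900+3,730 + 4,330+312 + 777+105 + 124 = 32,278 kg.
Stage 1: m₀ = 32,278 kg, m_f = 32,278 − 22,900 = 9,378 kg; Δv = 302×9.8×ln(3.442) = 2959.6×1.2360 ≈ 3658 m/s.
Stage 2: m₀ = 5,648 kg, m_f = 5,648 − 4,330 = 1,318 kg; Δv = 323×9.8×ln(4.285) = 3165.4×1.4552 ≈ 4606 m/s.
Stage 3: m₀ = 1,006 kg, m_f = 1,006 − 777 = 229 kg; Δv = 333×9.8×ln(4.393) = 3263.4×1.4800 ≈ 4830 m/s.
Total Δv = 3658 + 4606 + 4830 = 13094 m/s.

Δv ≈ 13100 m/s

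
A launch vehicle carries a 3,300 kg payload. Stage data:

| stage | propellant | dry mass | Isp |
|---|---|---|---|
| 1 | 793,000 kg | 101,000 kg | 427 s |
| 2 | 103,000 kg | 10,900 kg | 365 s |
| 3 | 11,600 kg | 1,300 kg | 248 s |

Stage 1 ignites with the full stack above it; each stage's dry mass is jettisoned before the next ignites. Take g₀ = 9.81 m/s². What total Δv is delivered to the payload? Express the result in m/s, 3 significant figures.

Ignition mass of stage 1 = 793,000+101,000 + 103,000+10,900 + 11,600+1,300 + 3,300 = 1,024,100 kg.
Stage 1: m₀ = 1,024,100 kg, m_f = 1,024,100 − 793,000 = 231,100 kg; Δv = 427×9.81×ln(4.431) = 4188.9×1.4887 ≈ 6236 m/s.
Stage 2: m₀ = 130,100 kg, m_f = 130,100 − 103,000 = 27,100 kg; Δv = 365×9.81×ln(4.801) = 3580.7×1.5688 ≈ 5617 m/s.
Stage 3: m₀ = 16,200 kg, m_f = 16,200 − 11,600 = 4,600 kg; Δv = 248×9.81×ln(3.522) = 2432.9×1.2590 ≈ 3063 m/s.
Total Δv = 6236 + 5617 + 3063 = 14916 m/s.

Δv ≈ 14900 m/s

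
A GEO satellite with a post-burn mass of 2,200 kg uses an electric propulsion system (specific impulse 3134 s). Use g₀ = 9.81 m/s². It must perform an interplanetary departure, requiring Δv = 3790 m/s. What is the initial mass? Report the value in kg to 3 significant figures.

initial mass ≈ 2490 kg

v_e = Isp · g₀ = 3134 × 9.81 = 30744.5 m/s.
By the Tsiolkovsky rocket equation, m₀/m_f = exp(Δv / v_e) = exp(3790 / 30744.5) = exp(0.1233) = 1.1312.
m₀ = m_f × 1.1312 = 2,200 × 1.1312 = 2,488.64 kg.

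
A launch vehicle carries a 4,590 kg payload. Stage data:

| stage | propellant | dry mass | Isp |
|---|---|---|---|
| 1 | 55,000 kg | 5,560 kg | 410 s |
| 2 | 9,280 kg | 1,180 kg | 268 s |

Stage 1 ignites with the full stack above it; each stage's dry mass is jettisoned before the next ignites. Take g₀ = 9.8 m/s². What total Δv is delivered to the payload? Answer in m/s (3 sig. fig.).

Δv ≈ 7740 m/s

Ignition mass of stage 1 = 55,000+5,560 + 9,280+1,180 + 4,590 = 75,610 kg.
Stage 1: m₀ = 75,610 kg, m_f = 75,610 − 55,000 = 20,610 kg; Δv = 410×9.8×ln(3.669) = 4018.0×1.2998 ≈ 5223 m/s.
Stage 2: m₀ = 15,050 kg, m_f = 15,050 − 9,280 = 5,770 kg; Δv = 268×9.8×ln(2.608) = 2626.4×0.9587 ≈ 2518 m/s.
Total Δv = 5223 + 2518 = 7741 m/s.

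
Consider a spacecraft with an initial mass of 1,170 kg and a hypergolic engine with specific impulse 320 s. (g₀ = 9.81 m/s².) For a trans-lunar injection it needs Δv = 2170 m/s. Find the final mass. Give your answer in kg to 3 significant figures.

final mass ≈ 586 kg

v_e = Isp · g₀ = 320 × 9.81 = 3139.2 m/s.
Using Δv = v_e ln(m₀/m_f): m₀/m_f = exp(Δv / v_e) = exp(2170 / 3139.2) = exp(0.6913) = 1.9962.
m_f = m₀ / 1.9962 = 1,170 / 1.9962 = 586.114 kg.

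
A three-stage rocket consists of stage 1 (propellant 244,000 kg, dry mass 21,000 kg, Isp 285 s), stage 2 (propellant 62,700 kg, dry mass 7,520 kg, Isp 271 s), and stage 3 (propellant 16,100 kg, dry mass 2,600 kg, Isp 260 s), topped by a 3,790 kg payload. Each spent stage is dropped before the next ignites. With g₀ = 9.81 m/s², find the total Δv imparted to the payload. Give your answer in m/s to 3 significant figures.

Ignition mass of stage 1 = 244,000+21,000 + 62,700+7,520 + 16,100+2,600 + 3,790 = 357,710 kg.
Stage 1: m₀ = 357,710 kg, m_f = 357,710 − 244,000 = 113,710 kg; Δv = 285×9.81×ln(3.146) = 2795.9×1.1461 ≈ 3204 m/s.
Stage 2: m₀ = 92,710 kg, m_f = 92,710 − 62,700 = 30,010 kg; Δv = 271×9.81×ln(3.089) = 2658.5×1.1279 ≈ 2999 m/s.
Stage 3: m₀ = 22,490 kg, m_f = 22,490 − 16,100 = 6,390 kg; Δv = 260×9.81×ln(3.52) = 2550.6×1.2583 ≈ 3210 m/s.
Total Δv = 3204 + 2999 + 3210 = 9413 m/s.

Δv ≈ 9410 m/s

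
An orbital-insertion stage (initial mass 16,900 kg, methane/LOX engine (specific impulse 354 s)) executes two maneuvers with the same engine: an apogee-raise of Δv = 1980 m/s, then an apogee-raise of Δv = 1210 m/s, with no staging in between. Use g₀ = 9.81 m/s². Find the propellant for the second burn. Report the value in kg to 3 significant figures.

v_e = Isp · g₀ = 354 × 9.81 = 3472.7 m/s.
After the first burn: m = 16900 × exp(−1980/3472.7) = 16900 × 0.56544 = 9,555.94 kg.
After the second burn: m = 9,555.94 × exp(−1210/3472.7) = 9,555.94 × 0.70580 = 6,744.58 kg.
Second-burn propellant = 9,555.94 − 6,744.58 = 2,811.36 kg.

propellant for the second burn ≈ 2810 kg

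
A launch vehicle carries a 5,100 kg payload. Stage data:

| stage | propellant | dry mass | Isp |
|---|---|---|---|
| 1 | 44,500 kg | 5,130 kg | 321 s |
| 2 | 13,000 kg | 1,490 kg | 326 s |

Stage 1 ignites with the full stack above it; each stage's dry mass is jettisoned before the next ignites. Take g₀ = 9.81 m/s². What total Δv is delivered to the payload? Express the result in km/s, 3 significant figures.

Ignition mass of stage 1 = 44,500+5,130 + 13,000+1,490 + 5,100 = 69,220 kg.
Stage 1: m₀ = 69,220 kg, m_f = 69,220 − 44,500 = 24,720 kg; Δv = 321×9.81×ln(2.8) = 3149.0×1.0297 ≈ 3242 m/s.
Stage 2: m₀ = 19,590 kg, m_f = 19,590 − 13,000 = 6,590 kg; Δv = 326×9.81×ln(2.973) = 3198.1×1.0895 ≈ 3484 m/s.
Total Δv = 3242 + 3484 = 6726 m/s.

Δv ≈ 6.73 km/s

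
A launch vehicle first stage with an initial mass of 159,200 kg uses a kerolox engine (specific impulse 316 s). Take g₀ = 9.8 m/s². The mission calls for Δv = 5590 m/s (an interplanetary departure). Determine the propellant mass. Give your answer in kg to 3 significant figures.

propellant mass ≈ 133000 kg

v_e = Isp · g₀ = 316 × 9.8 = 3096.8 m/s.
Using Δv = v_e ln(m₀/m_f): m₀/m_f = exp(Δv / v_e) = exp(5590 / 3096.8) = exp(1.8051) = 6.0805.
m_f = 159,200 / 6.0805 = 26,182.1 kg, so propellant = m₀ − m_f = 159,200 − 26,182.1 = 133,017.9 kg.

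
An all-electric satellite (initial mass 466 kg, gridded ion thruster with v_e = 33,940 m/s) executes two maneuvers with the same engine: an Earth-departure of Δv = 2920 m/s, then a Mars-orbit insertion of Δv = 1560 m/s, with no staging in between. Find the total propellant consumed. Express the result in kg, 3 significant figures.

total propellant consumed ≈ 57.6 kg

After the first burn: m = 466 × exp(−2920/33940.0) = 466 × 0.91756 = 427.583 kg.
After the second burn: m = 427.583 × exp(−1560/33940.0) = 427.583 × 0.95508 = 408.376 kg.
Total propellant = m₀ − m_final = 466 − 408.376 = 57.624 kg.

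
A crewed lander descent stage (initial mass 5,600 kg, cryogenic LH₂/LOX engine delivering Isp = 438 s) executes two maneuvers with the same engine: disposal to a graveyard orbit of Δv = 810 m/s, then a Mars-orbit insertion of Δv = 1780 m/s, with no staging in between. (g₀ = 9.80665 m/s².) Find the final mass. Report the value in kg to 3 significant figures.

v_e = Isp · g₀ = 438 × 9.80665 = 4295.3 m/s.
After the first burn: m = 5600 × exp(−810/4295.3) = 5600 × 0.82814 = 4,637.58 kg.
After the second burn: m = 4,637.58 × exp(−1780/4295.3) = 4,637.58 × 0.66073 = 3,064.19 kg.

final mass ≈ 3060 kg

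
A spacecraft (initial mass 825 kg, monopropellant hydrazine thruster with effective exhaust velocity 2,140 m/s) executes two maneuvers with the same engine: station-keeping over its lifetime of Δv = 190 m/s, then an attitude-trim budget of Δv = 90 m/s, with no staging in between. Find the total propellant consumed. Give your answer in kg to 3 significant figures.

After the first burn: m = 825 × exp(−190/2140.0) = 825 × 0.91504 = 754.908 kg.
After the second burn: m = 754.908 × exp(−90/2140.0) = 754.908 × 0.95882 = 723.821 kg.
Total propellant = m₀ − m_final = 825 − 723.821 = 101.179 kg.

total propellant consumed ≈ 101 kg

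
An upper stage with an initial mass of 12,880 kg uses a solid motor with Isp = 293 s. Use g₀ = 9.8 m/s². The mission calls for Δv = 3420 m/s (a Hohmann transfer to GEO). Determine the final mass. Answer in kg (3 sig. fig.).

final mass ≈ 3910 kg

v_e = Isp · g₀ = 293 × 9.8 = 2871.4 m/s.
m₀/m_f = exp(Δv / v_e) = exp(3420 / 2871.4) = exp(1.1911) = 3.2906.
m_f = m₀ / 3.2906 = 12,880 / 3.2906 = 3,914.18 kg.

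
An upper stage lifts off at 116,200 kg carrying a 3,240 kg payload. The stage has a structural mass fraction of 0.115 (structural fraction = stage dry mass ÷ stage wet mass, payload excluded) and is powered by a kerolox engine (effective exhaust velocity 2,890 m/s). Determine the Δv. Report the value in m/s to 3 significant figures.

Stage wet mass = m₀ − payload = 116,200 − 3,240 = 112,960 kg.
Stage dry mass = ε × stage wet mass = 0.115 × 112,960 = 12,990.4 kg.
Burnout mass m_f = stage dry + payload = 12,990.4 + 3,240 = 16,230.4 kg.
Δv = v_e · ln(116,200/16,230.4) = 2890.0 × ln(7.159) = 2890.0 × 1.9684 ≈ 5689 m/s.

Δv ≈ 5690 m/s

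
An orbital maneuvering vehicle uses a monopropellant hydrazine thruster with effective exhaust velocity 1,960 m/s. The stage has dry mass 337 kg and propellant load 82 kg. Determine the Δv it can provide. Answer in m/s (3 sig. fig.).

m₀ = m_dry + m_prop = 337 + 82 = 419 kg.
Rocket equation: Δv = v_e · ln(m₀/m_f) = 1960.0 × ln(1.243) = 1960.0 × 0.2178 ≈ 426.9 m/s.

Δv ≈ 427 m/s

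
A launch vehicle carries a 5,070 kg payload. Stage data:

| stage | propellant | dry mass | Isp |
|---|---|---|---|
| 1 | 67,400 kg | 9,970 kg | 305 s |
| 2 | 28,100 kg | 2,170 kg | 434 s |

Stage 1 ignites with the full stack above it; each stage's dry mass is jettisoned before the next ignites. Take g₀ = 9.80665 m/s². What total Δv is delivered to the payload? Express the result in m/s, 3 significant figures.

Δv ≈ 9470 m/s

Ignition mass of stage 1 = 67,400+9,970 + 28,100+2,170 + 5,070 = 112,710 kg.
Stage 1: m₀ = 112,710 kg, m_f = 112,710 − 67,400 = 45,310 kg; Δv = 305×9.80665×ln(2.488) = 2991.0×0.9113 ≈ 2726 m/s.
Stage 2: m₀ = 35,340 kg, m_f = 35,340 − 28,100 = 7,240 kg; Δv = 434×9.80665×ln(4.881) = 4256.1×1.5854 ≈ 6748 m/s.
Total Δv = 2726 + 6748 = 9474 m/s.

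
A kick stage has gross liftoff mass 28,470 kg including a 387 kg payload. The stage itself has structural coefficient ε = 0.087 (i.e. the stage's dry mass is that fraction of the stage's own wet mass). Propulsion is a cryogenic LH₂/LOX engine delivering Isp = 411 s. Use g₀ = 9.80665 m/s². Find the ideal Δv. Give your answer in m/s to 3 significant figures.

Stage wet mass = m₀ − payload = 28,470 − 387 = 28,083 kg.
Stage dry mass = ε × stage wet mass = 0.087 × 28,083 = 2,443.22 kg.
Burnout mass m_f = stage dry + payload = 2,443.22 + 387 = 2,830.22 kg.
v_e = Isp · g₀ = 411 × 9.80665 = 4030.5 m/s.
From the ideal rocket equation, Δv = v_e · ln(28,470/2,830.22) = 4030.5 × ln(10.06) = 4030.5 × 2.3085 ≈ 9304 m/s.

Δv ≈ 9300 m/s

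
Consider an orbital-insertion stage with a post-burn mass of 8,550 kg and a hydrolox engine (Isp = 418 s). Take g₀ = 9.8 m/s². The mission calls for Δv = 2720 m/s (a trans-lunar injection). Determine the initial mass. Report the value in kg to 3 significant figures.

v_e = Isp · g₀ = 418 × 9.8 = 4096.4 m/s.
m₀/m_f = exp(Δv / v_e) = exp(2720 / 4096.4) = exp(0.6640) = 1.9425.
m₀ = m_f × 1.9425 = 8,550 × 1.9425 = 16,608.4 kg.

initial mass ≈ 16600 kg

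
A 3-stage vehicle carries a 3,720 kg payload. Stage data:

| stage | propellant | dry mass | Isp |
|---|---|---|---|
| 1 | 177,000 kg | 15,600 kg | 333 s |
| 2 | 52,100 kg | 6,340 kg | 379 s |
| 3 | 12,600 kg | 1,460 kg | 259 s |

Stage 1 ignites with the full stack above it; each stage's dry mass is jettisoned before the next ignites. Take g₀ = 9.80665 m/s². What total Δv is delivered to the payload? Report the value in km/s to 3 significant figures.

Ignition mass of stage 1 = 177,000+15,600 + 52,100+6,340 + 12,600+1,460 + 3,720 = 268,820 kg.
Stage 1: m₀ = 268,820 kg, m_f = 268,820 − 177,000 = 91,820 kg; Δv = 333×9.80665×ln(2.928) = 3265.6×1.0742 ≈ 3508 m/s.
Stage 2: m₀ = 76,220 kg, m_f = 76,220 − 52,100 = 24,120 kg; Δv = 379×9.80665×ln(3.16) = 3716.7×1.1506 ≈ 4276 m/s.
Stage 3: m₀ = 17,780 kg, m_f = 17,780 − 12,600 = 5,180 kg; Δv = 259×9.80665×ln(3.432) = 2539.9×1.2333 ≈ 3132 m/s.
Total Δv = 3508 + 4276 + 3132 = 10916 m/s.

Δv ≈ 10.9 km/s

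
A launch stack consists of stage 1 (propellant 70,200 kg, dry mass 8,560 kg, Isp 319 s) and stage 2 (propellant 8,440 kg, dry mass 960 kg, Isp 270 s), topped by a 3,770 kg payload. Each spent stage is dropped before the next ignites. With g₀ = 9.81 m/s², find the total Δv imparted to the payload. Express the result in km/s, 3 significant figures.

Δv ≈ 7.23 km/s

Ignition mass of stage 1 = 70,200+8,560 + 8,440+960 + 3,770 = 91,930 kg.
Stage 1: m₀ = 91,930 kg, m_f = 91,930 − 70,200 = 21,730 kg; Δv = 319×9.81×ln(4.231) = 3129.4×1.4423 ≈ 4514 m/s.
Stage 2: m₀ = 13,170 kg, m_f = 13,170 − 8,440 = 4,730 kg; Δv = 270×9.81×ln(2.784) = 2648.7×1.0240 ≈ 2712 m/s.
Total Δv = 4514 + 2712 = 7226 m/s.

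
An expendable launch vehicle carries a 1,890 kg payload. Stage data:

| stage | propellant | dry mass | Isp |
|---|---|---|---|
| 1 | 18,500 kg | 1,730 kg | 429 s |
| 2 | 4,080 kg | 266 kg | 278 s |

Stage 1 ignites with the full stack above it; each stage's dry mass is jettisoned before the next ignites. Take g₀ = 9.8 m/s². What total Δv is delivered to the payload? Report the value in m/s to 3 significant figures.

Δv ≈ 7940 m/s

Ignition mass of stage 1 = 18,500+1,730 + 4,080+266 + 1,890 = 26,466 kg.
Stage 1: m₀ = 26,466 kg, m_f = 26,466 − 18,500 = 7,966 kg; Δv = 429×9.8×ln(3.322) = 4204.2×1.2007 ≈ 5048 m/s.
Stage 2: m₀ = 6,236 kg, m_f = 6,236 − 4,080 = 2,156 kg; Δv = 278×9.8×ln(2.892) = 2724.4×1.0621 ≈ 2894 m/s.
Total Δv = 5048 + 2894 = 7942 m/s.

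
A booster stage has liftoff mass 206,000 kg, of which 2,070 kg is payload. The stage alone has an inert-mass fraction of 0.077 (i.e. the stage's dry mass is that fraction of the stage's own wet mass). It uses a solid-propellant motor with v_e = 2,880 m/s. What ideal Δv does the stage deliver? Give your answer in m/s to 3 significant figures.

Stage wet mass = m₀ − payload = 206,000 − 2,070 = 203,930 kg.
Stage dry mass = ε × stage wet mass = 0.077 × 203,930 = 15,702.6 kg.
Burnout mass m_f = stage dry + payload = 15,702.6 + 2,070 = 17,772.6 kg.
Using Δv = v_e ln(m₀/m_f): Δv = v_e · ln(206,000/17,772.6) = 2880.0 × ln(11.59) = 2880.0 × 2.4502 ≈ 7057 m/s.

Δv ≈ 7060 m/s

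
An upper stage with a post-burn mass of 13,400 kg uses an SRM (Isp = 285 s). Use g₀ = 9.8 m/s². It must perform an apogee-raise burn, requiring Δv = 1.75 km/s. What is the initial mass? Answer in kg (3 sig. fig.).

v_e = Isp · g₀ = 285 × 9.8 = 2793.0 m/s.
m₀/m_f = exp(Δv / v_e) = exp(1750 / 2793.0) = exp(0.6266) = 1.8712.
m₀ = m_f × 1.8712 = 13,400 × 1.8712 = 25,074.1 kg.

initial mass ≈ 25100 kg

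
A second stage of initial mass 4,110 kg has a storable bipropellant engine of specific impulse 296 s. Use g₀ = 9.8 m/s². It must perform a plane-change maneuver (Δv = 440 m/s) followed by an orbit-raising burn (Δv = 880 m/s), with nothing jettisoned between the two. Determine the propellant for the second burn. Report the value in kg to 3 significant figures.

propellant for the second burn ≈ 924 kg

v_e = Isp · g₀ = 296 × 9.8 = 2900.8 m/s.
After the first burn: m = 4110 × exp(−440/2900.8) = 4110 × 0.85926 = 3,531.56 kg.
After the second burn: m = 3,531.56 × exp(−880/2900.8) = 3,531.56 × 0.73833 = 2,607.46 kg.
Second-burn propellant = 3,531.56 − 2,607.46 = 924.1 kg.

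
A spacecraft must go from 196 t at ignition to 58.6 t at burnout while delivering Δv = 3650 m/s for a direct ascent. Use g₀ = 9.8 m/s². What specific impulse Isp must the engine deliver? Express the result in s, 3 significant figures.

Isp ≈ 308 s

ln(m₀/m_f) = ln(196000/58600) = ln(3.345) = 1.2074.
v_e = Δv / ln(m₀/m_f) = 3650 / 1.2074 = 3023.1 m/s.
Isp = v_e / g₀ = 3023.1 / 9.8 = 308.5 s.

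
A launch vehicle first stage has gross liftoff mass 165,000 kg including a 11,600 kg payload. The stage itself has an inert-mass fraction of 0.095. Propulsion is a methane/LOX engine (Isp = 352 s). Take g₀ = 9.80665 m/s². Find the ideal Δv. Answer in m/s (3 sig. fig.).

Stage wet mass = m₀ − payload = 165,000 − 11,600 = 153,400 kg.
Stage dry mass = ε × stage wet mass = 0.095 × 153,400 = 14,573 kg.
Burnout mass m_f = stage dry + payload = 14,573 + 11,600 = 26,173 kg.
v_e = Isp · g₀ = 352 × 9.80665 = 3451.9 m/s.
Δv = v_e · ln(165,000/26,173) = 3451.9 × ln(6.304) = 3451.9 × 1.8412 ≈ 6356 m/s.

Δv ≈ 6360 m/s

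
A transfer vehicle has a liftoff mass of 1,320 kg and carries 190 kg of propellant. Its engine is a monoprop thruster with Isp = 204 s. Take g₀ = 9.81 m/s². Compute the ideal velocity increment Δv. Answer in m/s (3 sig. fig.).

Δv ≈ 311 m/s

v_e = Isp · g₀ = 204 × 9.81 = 2001.2 m/s.
m_f = m₀ − m_prop = 1,320 − 190 = 1,130 kg.
By the Tsiolkovsky rocket equation, Δv = v_e · ln(m₀/m_f) = 2001.2 × ln(1.168) = 2001.2 × 0.1554 ≈ 311.0 m/s.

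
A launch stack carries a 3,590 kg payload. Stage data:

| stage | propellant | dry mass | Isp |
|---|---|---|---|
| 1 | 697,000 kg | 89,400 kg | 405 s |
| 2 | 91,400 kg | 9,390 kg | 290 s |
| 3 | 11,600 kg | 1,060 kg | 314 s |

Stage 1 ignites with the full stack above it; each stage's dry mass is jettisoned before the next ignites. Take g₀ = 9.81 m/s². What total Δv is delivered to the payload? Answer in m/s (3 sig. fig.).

Δv ≈ 14000 m/s

Ignition mass of stage 1 = 697,000+89,400 + 91,400+9,390 + 11,600+1,060 + 3,590 = 903,440 kg.
Stage 1: m₀ = 903,440 kg, m_f = 903,440 − 697,000 = 206,440 kg; Δv = 405×9.81×ln(4.376) = 3973.1×1.4762 ≈ 5865 m/s.
Stage 2: m₀ = 117,040 kg, m_f = 117,040 − 91,400 = 25,640 kg; Δv = 290×9.81×ln(4.565) = 2844.9×1.5184 ≈ 4320 m/s.
Stage 3: m₀ = 16,250 kg, m_f = 16,250 − 11,600 = 4,650 kg; Δv = 314×9.81×ln(3.495) = 3080.3×1.2512 ≈ 3854 m/s.
Total Δv = 5865 + 4320 + 3854 = 14039 m/s.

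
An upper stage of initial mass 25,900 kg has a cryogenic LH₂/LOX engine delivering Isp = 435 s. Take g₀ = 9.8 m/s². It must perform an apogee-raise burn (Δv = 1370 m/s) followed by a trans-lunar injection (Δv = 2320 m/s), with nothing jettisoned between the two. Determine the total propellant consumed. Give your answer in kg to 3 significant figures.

v_e = Isp · g₀ = 435 × 9.8 = 4263.0 m/s.
After the first burn: m = 25900 × exp(−1370/4263.0) = 25900 × 0.72515 = 18,781.4 kg.
After the second burn: m = 18,781.4 × exp(−2320/4263.0) = 18,781.4 × 0.58030 = 10,898.8 kg.
Total propellant = m₀ − m_final = 25900 − 10,898.8 = 15,001.2 kg.

total propellant consumed ≈ 15000 kg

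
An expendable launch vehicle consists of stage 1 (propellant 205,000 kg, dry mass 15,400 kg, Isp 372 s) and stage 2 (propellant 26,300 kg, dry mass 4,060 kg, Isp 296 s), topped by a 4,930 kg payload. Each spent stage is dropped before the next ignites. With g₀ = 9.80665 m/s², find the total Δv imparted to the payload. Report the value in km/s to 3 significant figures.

Δv ≈ 9.87 km/s

Ignition mass of stage 1 = 205,000+15,400 + 26,300+4,060 + 4,930 = 255,690 kg.
Stage 1: m₀ = 255,690 kg, m_f = 255,690 − 205,000 = 50,690 kg; Δv = 372×9.80665×ln(5.044) = 3648.1×1.6182 ≈ 5903 m/s.
Stage 2: m₀ = 35,290 kg, m_f = 35,290 − 26,300 = 8,990 kg; Δv = 296×9.80665×ln(3.925) = 2902.8×1.3675 ≈ 3969 m/s.
Total Δv = 5903 + 3969 = 9872 m/s.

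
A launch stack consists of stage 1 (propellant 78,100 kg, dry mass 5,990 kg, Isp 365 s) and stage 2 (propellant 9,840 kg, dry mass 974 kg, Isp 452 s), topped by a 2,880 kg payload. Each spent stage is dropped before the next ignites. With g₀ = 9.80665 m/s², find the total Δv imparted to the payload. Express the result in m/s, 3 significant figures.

Ignition mass of stage 1 = 78,100+5,990 + 9,840+974 + 2,880 = 97,784 kg.
Stage 1: m₀ = 97,784 kg, m_f = 97,784 − 78,100 = 19,684 kg; Δv = 365×9.80665×ln(4.968) = 3579.4×1.6030 ≈ 5738 m/s.
Stage 2: m₀ = 13,694 kg, m_f = 13,694 − 9,840 = 3,854 kg; Δv = 452×9.80665×ln(3.553) = 4432.6×1.2678 ≈ 5620 m/s.
Total Δv = 5738 + 5620 = 11358 m/s.

Δv ≈ 11400 m/s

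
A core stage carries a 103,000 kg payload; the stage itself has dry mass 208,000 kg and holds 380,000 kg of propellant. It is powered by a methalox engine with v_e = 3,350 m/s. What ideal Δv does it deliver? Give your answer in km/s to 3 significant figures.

Δv ≈ 2.67 km/s

m₀ = payload + dry + propellant = 103,000 + 208,000 + 380,000 = 691,000 kg.
m_f = payload + dry = 103,000 + 208,000 = 311,000 kg.
Rocket equation: Δv = v_e · ln(m₀/m_f) = 3350.0 × ln(2.222) = 3350.0 × 0.7983 ≈ 2674.5 m/s.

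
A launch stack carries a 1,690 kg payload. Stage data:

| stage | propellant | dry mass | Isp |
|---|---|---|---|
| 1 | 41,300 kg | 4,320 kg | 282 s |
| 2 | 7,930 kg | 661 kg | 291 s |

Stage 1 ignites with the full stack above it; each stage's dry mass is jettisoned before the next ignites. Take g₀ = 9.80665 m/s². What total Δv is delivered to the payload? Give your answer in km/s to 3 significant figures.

Δv ≈ 7.92 km/s

Ignition mass of stage 1 = 41,300+4,320 + 7,930+661 + 1,690 = 55,901 kg.
Stage 1: m₀ = 55,901 kg, m_f = 55,901 − 41,300 = 14,601 kg; Δv = 282×9.80665×ln(3.829) = 2765.5×1.3425 ≈ 3713 m/s.
Stage 2: m₀ = 10,281 kg, m_f = 10,281 − 7,930 = 2,351 kg; Δv = 291×9.80665×ln(4.373) = 2853.7×1.4755 ≈ 4211 m/s.
Total Δv = 3713 + 4211 = 7924 m/s.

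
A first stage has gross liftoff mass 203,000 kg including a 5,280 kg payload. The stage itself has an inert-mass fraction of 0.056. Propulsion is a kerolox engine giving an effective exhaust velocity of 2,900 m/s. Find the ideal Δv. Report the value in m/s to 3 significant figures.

Δv ≈ 7300 m/s

Stage wet mass = m₀ − payload = 203,000 − 5,280 = 197,720 kg.
Stage dry mass = ε × stage wet mass = 0.056 × 197,720 = 11,072.3 kg.
Burnout mass m_f = stage dry + payload = 11,072.3 + 5,280 = 16,352.3 kg.
Rocket equation: Δv = v_e · ln(203,000/16,352.3) = 2900.0 × ln(12.41) = 2900.0 × 2.5188 ≈ 7305 m/s.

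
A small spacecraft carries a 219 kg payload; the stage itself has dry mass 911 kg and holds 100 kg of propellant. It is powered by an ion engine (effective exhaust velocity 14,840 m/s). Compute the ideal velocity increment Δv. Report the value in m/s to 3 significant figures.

Δv ≈ 1260 m/s

m₀ = payload + dry + propellant = 219 + 911 + 100 = 1,230 kg.
m_f = payload + dry = 219 + 911 = 1,130 kg.
From the ideal rocket equation, Δv = v_e · ln(m₀/m_f) = 14840.0 × ln(1.088) = 14840.0 × 0.0848 ≈ 1258.4 m/s.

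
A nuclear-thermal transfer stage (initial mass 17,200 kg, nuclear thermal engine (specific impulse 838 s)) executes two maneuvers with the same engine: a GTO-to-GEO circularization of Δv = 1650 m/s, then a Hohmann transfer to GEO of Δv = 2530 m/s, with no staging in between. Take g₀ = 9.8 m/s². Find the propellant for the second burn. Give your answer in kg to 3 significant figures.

propellant for the second burn ≈ 3730 kg

v_e = Isp · g₀ = 838 × 9.8 = 8212.4 m/s.
After the first burn: m = 17200 × exp(−1650/8212.4) = 17200 × 0.81798 = 14,069.3 kg.
After the second burn: m = 14,069.3 × exp(−2530/8212.4) = 14,069.3 × 0.73486 = 10,339 kg.
Second-burn propellant = 14,069.3 − 10,339 = 3,730.3 kg.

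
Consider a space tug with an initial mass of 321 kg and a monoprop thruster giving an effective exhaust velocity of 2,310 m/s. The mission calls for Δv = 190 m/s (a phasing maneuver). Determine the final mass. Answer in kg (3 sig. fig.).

m₀/m_f = exp(Δv / v_e) = exp(190 / 2310.0) = exp(0.0823) = 1.0857.
m_f = m₀ / 1.0857 = 321 / 1.0857 = 295.662 kg.

final mass ≈ 296 kg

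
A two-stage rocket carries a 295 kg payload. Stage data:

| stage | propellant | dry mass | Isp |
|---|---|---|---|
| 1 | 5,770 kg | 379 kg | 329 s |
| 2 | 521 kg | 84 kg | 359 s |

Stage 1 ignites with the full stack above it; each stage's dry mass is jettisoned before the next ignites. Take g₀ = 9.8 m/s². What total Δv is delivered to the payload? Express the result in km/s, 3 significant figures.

Δv ≈ 8.55 km/s

Ignition mass of stage 1 = 5,770+379 + 521+84 + 295 = 7,049 kg.
Stage 1: m₀ = 7,049 kg, m_f = 7,049 − 5,770 = 1,279 kg; Δv = 329×9.8×ln(5.511) = 3224.2×1.7068 ≈ 5503 m/s.
Stage 2: m₀ = 900 kg, m_f = 900 − 521 = 379 kg; Δv = 359×9.8×ln(2.375) = 3518.2×0.8649 ≈ 3043 m/s.
Total Δv = 5503 + 3043 = 8546 m/s.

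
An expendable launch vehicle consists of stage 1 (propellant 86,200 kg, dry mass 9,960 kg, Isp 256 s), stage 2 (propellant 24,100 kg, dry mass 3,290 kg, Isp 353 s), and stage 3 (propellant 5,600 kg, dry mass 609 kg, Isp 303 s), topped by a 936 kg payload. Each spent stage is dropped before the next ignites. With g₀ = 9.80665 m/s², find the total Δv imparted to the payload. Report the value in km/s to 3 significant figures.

Δv ≈ 11.4 km/s

Ignition mass of stage 1 = 86,200+9,960 + 24,100+3,290 + 5,600+609 + 936 = 130,695 kg.
Stage 1: m₀ = 130,695 kg, m_f = 130,695 − 86,200 = 44,495 kg; Δv = 256×9.80665×ln(2.937) = 2510.5×1.0775 ≈ 2705 m/s.
Stage 2: m₀ = 34,535 kg, m_f = 34,535 − 24,100 = 10,435 kg; Δv = 353×9.80665×ln(3.31) = 3461.7×1.1968 ≈ 4143 m/s.
Stage 3: m₀ = 7,145 kg, m_f = 7,145 − 5,600 = 1,545 kg; Δv = 303×9.80665×ln(4.625) = 2971.4×1.5314 ≈ 4550 m/s.
Total Δv = 2705 + 4143 + 4550 = 11398 m/s.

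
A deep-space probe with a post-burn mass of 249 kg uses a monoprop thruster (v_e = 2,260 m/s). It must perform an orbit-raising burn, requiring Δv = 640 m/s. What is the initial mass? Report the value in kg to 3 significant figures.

initial mass ≈ 331 kg

Using Δv = v_e ln(m₀/m_f): m₀/m_f = exp(Δv / v_e) = exp(640 / 2260.0) = exp(0.2832) = 1.3274.
m₀ = m_f × 1.3274 = 249 × 1.3274 = 330.523 kg.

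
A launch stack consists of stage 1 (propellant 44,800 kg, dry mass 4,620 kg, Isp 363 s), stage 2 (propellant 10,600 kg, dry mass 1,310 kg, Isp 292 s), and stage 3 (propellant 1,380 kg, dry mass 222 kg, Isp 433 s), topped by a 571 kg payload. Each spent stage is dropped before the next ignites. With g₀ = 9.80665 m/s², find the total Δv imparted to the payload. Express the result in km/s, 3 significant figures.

Ignition mass of stage 1 = 44,800+4,620 + 10,600+1,310 + 1,380+222 + 571 = 63,503 kg.
Stage 1: m₀ = 63,503 kg, m_f = 63,503 − 44,800 = 18,703 kg; Δv = 363×9.80665×ln(3.395) = 3559.8×1.2224 ≈ 4352 m/s.
Stage 2: m₀ = 14,083 kg, m_f = 14,083 − 10,600 = 3,483 kg; Δv = 292×9.80665×ln(4.043) = 2863.5×1.3971 ≈ 4001 m/s.
Stage 3: m₀ = 2,173 kg, m_f = 2,173 − 1,380 = 793 kg; Δv = 433×9.80665×ln(2.74) = 4246.3×1.0080 ≈ 4280 m/s.
Total Δv = 4352 + 4001 + 4280 = 12633 m/s.

Δv ≈ 12.6 km/s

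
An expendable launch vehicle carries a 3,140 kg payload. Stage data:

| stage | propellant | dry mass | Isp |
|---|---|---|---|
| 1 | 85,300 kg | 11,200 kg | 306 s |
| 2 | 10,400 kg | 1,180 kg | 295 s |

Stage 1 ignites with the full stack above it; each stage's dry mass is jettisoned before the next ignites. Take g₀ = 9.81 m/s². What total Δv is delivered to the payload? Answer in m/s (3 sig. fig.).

Ignition mass of stage 1 = 85,300+11,200 + 10,400+1,180 + 3,140 = 111,220 kg.
Stage 1: m₀ = 111,220 kg, m_f = 111,220 − 85,300 = 25,920 kg; Δv = 306×9.81×ln(4.291) = 3001.9×1.4565 ≈ 4372 m/s.
Stage 2: m₀ = 14,720 kg, m_f = 14,720 − 10,400 = 4,320 kg; Δv = 295×9.81×ln(3.407) = 2894.0×1.2260 ≈ 3548 m/s.
Total Δv = 4372 + 3548 = 7920 m/s.

Δv ≈ 7920 m/s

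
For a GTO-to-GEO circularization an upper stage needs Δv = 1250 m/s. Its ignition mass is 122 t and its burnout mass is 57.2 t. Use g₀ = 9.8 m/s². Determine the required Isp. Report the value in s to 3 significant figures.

ln(m₀/m_f) = ln(122000/57200) = ln(2.133) = 0.7575.
v_e = Δv / ln(m₀/m_f) = 1250 / 0.7575 = 1650.2 m/s.
Isp = v_e / g₀ = 1650.2 / 9.8 = 168.4 s.

Isp ≈ 168 s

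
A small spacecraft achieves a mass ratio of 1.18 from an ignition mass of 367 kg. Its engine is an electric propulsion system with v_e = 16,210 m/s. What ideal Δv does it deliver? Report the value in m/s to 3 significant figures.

Δv ≈ 2680 m/s

Δv = v_e · ln(1.18) = 16210.0 × 0.1655 ≈ 2683.0 m/s.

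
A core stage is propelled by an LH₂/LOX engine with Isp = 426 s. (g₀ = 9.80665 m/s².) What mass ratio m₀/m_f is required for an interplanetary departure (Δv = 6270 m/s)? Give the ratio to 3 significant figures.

v_e = Isp · g₀ = 426 × 9.80665 = 4177.6 m/s.
m₀/m_f = exp(Δv / v_e) = exp(6270 / 4177.6) = exp(1.5008) = 4.4855.

mass ratio ≈ 4.49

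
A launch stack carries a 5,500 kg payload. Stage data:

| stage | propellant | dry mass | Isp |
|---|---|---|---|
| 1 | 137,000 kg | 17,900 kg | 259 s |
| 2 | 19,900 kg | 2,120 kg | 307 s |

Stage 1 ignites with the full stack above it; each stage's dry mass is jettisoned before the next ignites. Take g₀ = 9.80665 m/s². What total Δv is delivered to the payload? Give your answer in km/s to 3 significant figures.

Δv ≈ 7.40 km/s

Ignition mass of stage 1 = 137,000+17,900 + 19,900+2,120 + 5,500 = 182,420 kg.
Stage 1: m₀ = 182,420 kg, m_f = 182,420 − 137,000 = 45,420 kg; Δv = 259×9.80665×ln(4.016) = 2539.9×1.3904 ≈ 3531 m/s.
Stage 2: m₀ = 27,520 kg, m_f = 27,520 − 19,900 = 7,620 kg; Δv = 307×9.80665×ln(3.612) = 3010.6×1.2841 ≈ 3866 m/s.
Total Δv = 3531 + 3866 = 7397 m/s.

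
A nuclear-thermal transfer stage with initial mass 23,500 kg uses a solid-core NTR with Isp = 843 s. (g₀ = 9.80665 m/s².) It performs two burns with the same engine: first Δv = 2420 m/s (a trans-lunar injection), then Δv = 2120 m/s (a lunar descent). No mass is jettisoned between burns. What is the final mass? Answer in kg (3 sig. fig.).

final mass ≈ 13600 kg

v_e = Isp · g₀ = 843 × 9.80665 = 8267.0 m/s.
After the first burn: m = 23500 × exp(−2420/8267.0) = 23500 × 0.74622 = 17,536.2 kg.
After the second burn: m = 17,536.2 × exp(−2120/8267.0) = 17,536.2 × 0.77380 = 13,569.5 kg.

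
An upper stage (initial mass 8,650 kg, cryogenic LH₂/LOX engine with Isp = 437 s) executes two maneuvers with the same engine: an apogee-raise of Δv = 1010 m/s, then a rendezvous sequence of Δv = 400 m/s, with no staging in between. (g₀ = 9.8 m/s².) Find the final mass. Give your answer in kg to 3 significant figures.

final mass ≈ 6220 kg

v_e = Isp · g₀ = 437 × 9.8 = 4282.6 m/s.
After the first burn: m = 8650 × exp(−1010/4282.6) = 8650 × 0.78991 = 6,832.72 kg.
After the second burn: m = 6,832.72 × exp(−400/4282.6) = 6,832.72 × 0.91083 = 6,223.45 kg.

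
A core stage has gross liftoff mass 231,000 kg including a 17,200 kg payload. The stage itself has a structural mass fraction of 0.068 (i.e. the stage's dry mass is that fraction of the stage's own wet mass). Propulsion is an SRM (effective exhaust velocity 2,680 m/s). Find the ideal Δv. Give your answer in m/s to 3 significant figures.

Stage wet mass = m₀ − payload = 231,000 − 17,200 = 213,800 kg.
Stage dry mass = ε × stage wet mass = 0.068 × 213,800 = 14,538.4 kg.
Burnout mass m_f = stage dry + payload = 14,538.4 + 17,200 = 31,738.4 kg.
Δv = v_e · ln(231,000/31,738.4) = 2680.0 × ln(7.278) = 2680.0 × 1.9849 ≈ 5320 m/s.

Δv ≈ 5320 m/s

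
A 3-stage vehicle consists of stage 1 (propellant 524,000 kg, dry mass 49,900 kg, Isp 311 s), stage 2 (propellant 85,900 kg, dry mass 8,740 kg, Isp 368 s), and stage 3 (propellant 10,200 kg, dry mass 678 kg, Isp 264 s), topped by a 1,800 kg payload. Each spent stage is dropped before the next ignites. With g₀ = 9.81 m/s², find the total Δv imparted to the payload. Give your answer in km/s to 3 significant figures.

Ignition mass of stage 1 = 524,000+49,900 + 85,900+8,740 + 10,200+678 + 1,800 = 681,218 kg.
Stage 1: m₀ = 681,218 kg, m_f = 681,218 − 524,000 = 157,218 kg; Δv = 311×9.81×ln(4.333) = 3050.9×1.4662 ≈ 4473 m/s.
Stage 2: m₀ = 107,318 kg, m_f = 107,318 − 85,900 = 21,418 kg; Δv = 368×9.81×ln(5.011) = 3610.1×1.6116 ≈ 5818 m/s.
Stage 3: m₀ = 12,678 kg, m_f = 12,678 − 10,200 = 2,478 kg; Δv = 264×9.81×ln(5.116) = 2589.8×1.6324 ≈ 4228 m/s.
Total Δv = 4473 + 5818 + 4228 = 14519 m/s.

Δv ≈ 14.5 km/s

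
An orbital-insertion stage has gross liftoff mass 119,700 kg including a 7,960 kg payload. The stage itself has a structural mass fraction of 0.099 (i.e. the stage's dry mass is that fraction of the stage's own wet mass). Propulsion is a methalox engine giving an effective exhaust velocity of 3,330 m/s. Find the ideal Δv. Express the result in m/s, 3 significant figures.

Stage wet mass = m₀ − payload = 119,700 − 7,960 = 111,740 kg.
Stage dry mass = ε × stage wet mass = 0.099 × 111,740 = 11,062.3 kg.
Burnout mass m_f = stage dry + payload = 11,062.3 + 7,960 = 19,022.3 kg.
By the Tsiolkovsky rocket equation, Δv = v_e · ln(119,700/19,022.3) = 3330.0 × ln(6.293) = 3330.0 × 1.8394 ≈ 6125 m/s.

Δv ≈ 6130 m/s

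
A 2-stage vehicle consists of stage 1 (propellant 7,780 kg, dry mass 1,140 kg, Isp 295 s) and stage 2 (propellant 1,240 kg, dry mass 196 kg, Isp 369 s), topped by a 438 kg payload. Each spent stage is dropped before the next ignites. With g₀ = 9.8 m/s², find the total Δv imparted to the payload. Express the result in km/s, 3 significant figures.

Δv ≈ 7.61 km/s

Ignition mass of stage 1 = 7,780+1,140 + 1,240+196 + 438 = 10,794 kg.
Stage 1: m₀ = 10,794 kg, m_f = 10,794 − 7,780 = 3,014 kg; Δv = 295×9.8×ln(3.581) = 2891.0×1.2757 ≈ 3688 m/s.
Stage 2: m₀ = 1,874 kg, m_f = 1,874 − 1,240 = 634 kg; Δv = 369×9.8×ln(2.956) = 3616.2×1.0838 ≈ 3919 m/s.
Total Δv = 3688 + 3919 = 7607 m/s.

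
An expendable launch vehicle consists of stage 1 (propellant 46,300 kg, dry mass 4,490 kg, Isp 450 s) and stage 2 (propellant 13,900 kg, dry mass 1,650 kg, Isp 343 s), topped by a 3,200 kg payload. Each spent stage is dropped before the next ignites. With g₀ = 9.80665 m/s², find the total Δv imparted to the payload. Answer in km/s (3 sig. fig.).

Ignition mass of stage 1 = 46,300+4,490 + 13,900+1,650 + 3,200 = 69,540 kg.
Stage 1: m₀ = 69,540 kg, m_f = 69,540 − 46,300 = 23,240 kg; Δv = 450×9.80665×ln(2.992) = 4413.0×1.0960 ≈ 4837 m/s.
Stage 2: m₀ = 18,750 kg, m_f = 18,750 − 13,900 = 4,850 kg; Δv = 343×9.80665×ln(3.866) = 3363.7×1.3522 ≈ 4548 m/s.
Total Δv = 4837 + 4548 = 9385 m/s.

Δv ≈ 9.39 km/s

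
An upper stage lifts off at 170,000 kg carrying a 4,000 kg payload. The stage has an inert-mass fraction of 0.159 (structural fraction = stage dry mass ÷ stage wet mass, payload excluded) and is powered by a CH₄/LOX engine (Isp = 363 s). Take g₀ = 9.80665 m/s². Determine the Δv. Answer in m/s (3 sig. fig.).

Δv ≈ 6130 m/s

Stage wet mass = m₀ − payload = 170,000 − 4,000 = 166,000 kg.
Stage dry mass = ε × stage wet mass = 0.159 × 166,000 = 26,394 kg.
Burnout mass m_f = stage dry + payload = 26,394 + 4,000 = 30,394 kg.
v_e = Isp · g₀ = 363 × 9.80665 = 3559.8 m/s.
From the ideal rocket equation, Δv = v_e · ln(170,000/30,394) = 3559.8 × ln(5.593) = 3559.8 × 1.7216 ≈ 6128 m/s.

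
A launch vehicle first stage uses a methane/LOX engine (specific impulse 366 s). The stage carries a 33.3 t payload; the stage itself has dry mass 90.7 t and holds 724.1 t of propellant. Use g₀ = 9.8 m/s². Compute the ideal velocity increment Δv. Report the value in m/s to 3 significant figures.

Δv ≈ 6900 m/s

v_e = Isp · g₀ = 366 × 9.8 = 3586.8 m/s.
m₀ = payload + dry + propellant = 33.3 + 90.7 + 724.1 = 848.1 t.
m_f = payload + dry = 33.3 + 90.7 = 124 t.
From the ideal rocket equation, Δv = v_e · ln(m₀/m_f) = 3586.8 × ln(6.84) = 3586.8 × 1.9227 ≈ 6896.4 m/s.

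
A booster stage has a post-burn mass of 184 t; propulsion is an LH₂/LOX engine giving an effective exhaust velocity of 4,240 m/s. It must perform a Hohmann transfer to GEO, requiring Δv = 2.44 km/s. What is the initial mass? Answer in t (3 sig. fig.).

m₀/m_f = exp(Δv / v_e) = exp(2440 / 4240.0) = exp(0.5755) = 1.7780.
m₀ = m_f × 1.7780 = 184 × 1.7780 = 327.152 t.

initial mass ≈ 327 t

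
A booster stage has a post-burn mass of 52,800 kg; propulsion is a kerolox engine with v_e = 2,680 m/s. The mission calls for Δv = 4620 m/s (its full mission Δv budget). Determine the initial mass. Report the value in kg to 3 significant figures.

initial mass ≈ 296000 kg

m₀/m_f = exp(Δv / v_e) = exp(4620 / 2680.0) = exp(1.7239) = 5.6062.
m₀ = m_f × 5.6062 = 52,800 × 5.6062 = 296,007 kg.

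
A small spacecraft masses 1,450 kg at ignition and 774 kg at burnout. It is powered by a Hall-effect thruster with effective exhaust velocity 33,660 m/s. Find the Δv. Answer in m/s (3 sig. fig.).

Δv = v_e · ln(m₀/m_f) = 33660.0 × ln(1.873) = 33660.0 × 0.6277 ≈ 21130.0 m/s.

Δv ≈ 21100 m/s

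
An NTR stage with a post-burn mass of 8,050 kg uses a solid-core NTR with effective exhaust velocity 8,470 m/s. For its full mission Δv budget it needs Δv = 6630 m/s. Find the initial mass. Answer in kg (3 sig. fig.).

initial mass ≈ 17600 kg

Rocket equation: m₀/m_f = exp(Δv / v_e) = exp(6630 / 8470.0) = exp(0.7828) = 2.1875.
m₀ = m_f × 2.1875 = 8,050 × 2.1875 = 17,609.4 kg.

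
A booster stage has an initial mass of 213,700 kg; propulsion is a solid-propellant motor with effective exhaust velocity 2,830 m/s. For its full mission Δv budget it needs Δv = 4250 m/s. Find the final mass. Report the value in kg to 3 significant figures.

final mass ≈ 47600 kg

By the Tsiolkovsky rocket equation, m₀/m_f = exp(Δv / v_e) = exp(4250 / 2830.0) = exp(1.5018) = 4.4896.
m_f = m₀ / 4.4896 = 213,700 / 4.4896 = 47,598.9 kg.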